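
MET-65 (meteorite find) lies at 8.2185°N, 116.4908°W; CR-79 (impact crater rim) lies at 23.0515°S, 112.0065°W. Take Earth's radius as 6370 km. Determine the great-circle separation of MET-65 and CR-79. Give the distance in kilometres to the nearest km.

Δφ = -31.2700°,  Δλ = 4.4843°
a = sin²(Δφ/2) + cos φ₁ cos φ₂ sin²(Δλ/2) = 0.074029
c = 2·arcsin(√a) = 0.551112 rad = 31.5764°
d = R·c = 6370 × 0.551112 = 3510.6 km

3511 km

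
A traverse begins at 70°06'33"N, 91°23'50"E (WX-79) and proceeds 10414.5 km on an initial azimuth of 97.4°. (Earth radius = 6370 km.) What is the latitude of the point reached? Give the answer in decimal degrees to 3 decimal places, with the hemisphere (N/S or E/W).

WX-79: φ = +70.10917°, λ = +91.39722°
δ = d/R = 10414.5/6370 = 1.634929 rad
φ₂ = arcsin(sin φ₁ cos δ + cos φ₁ sin δ cos θ)
   = arcsin(0.94034·-0.06409 + 0.34023·0.99794·-0.12880) = -5.96930°
λ₂ = λ₁ + atan2(sin θ sin δ cos φ₁, cos δ − sin φ₁ sin φ₂) = 175.68120°

5.969°S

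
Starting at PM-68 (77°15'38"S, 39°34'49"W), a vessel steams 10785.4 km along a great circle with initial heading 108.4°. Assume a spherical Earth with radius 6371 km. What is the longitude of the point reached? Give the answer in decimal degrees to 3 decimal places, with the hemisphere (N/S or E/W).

69.862°E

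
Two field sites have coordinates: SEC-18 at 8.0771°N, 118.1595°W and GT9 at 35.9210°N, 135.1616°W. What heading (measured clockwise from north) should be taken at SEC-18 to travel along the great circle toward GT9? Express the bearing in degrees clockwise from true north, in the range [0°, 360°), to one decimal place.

333.4°

Δλ = -17.0021°
y = sin Δλ · cos φ₂ = -0.236799
x = cos φ₁ sin φ₂ − sin φ₁ cos φ₂ cos Δλ = 0.472037
θ = atan2(y, x) = -26.6408° → 333.3592° (mod 360°)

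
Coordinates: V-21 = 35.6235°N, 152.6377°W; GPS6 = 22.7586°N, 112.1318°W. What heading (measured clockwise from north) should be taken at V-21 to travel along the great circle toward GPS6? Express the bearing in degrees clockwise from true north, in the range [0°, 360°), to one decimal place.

98.9°

Δλ = 40.5059°
y = sin Δλ · cos φ₂ = 0.598956
x = cos φ₁ sin φ₂ − sin φ₁ cos φ₂ cos Δλ = -0.093929
θ = atan2(y, x) = 98.9126° → 98.9126° (mod 360°)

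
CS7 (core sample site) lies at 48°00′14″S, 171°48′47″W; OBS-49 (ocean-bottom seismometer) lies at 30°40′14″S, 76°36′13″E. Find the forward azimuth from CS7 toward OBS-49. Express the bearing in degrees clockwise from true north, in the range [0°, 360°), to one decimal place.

234.2°

CS7: φ = -48.00389°, λ = -171.81306°
OBS-49: φ = -30.67056°, λ = +76.60361°
Δλ = -111.5833°
y = sin Δλ · cos φ₂ = -0.799806
x = cos φ₁ sin φ₂ − sin φ₁ cos φ₂ cos Δλ = -0.576441
θ = atan2(y, x) = -125.7813° → 234.2187° (mod 360°)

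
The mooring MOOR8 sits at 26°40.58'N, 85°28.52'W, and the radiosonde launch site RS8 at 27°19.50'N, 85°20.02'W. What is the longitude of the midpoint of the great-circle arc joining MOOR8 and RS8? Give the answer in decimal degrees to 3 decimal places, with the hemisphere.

85.405°W

MOOR8: φ = +26.67633°, λ = -85.47533°
RS8: φ = +27.32500°, λ = -85.33367°
Bx = cos φ₂ cos Δλ = 0.888414,  By = cos φ₂ sin Δλ = 0.002197
φₘ = atan2(sin φ₁ + sin φ₂, √((cos φ₁ + Bx)² + By²)) = 27.00068°
λₘ = λ₁ + atan2(By, cos φ₁ + Bx) = -85.40470°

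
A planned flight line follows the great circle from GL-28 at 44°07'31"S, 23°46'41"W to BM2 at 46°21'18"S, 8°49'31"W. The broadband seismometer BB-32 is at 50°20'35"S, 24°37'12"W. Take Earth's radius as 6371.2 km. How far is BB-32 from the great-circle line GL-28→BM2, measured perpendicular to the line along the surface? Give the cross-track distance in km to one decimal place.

678.4 km

GL-28: φ = -44.12528°, λ = -23.77806°
BM2: φ = -46.35500°, λ = -8.82528°
BB-32: φ = -50.34306°, λ = -24.62000°
δ₁₃ = central angle GL-28→BB-32 = 0.108976 rad  (haversine)
θ₁₃ = bearing GL-28→BB-32 = 184.946°,  θ₁₂ = bearing GL-28→BM2 = 107.215°
dₓₜ = R·arcsin(sin δ₁₃ · sin(θ₁₃ − θ₁₂)) = 6371.2·arcsin(0.10876·sin(77.731°)) = 678.393 km
|dₓₜ| = 678.393 km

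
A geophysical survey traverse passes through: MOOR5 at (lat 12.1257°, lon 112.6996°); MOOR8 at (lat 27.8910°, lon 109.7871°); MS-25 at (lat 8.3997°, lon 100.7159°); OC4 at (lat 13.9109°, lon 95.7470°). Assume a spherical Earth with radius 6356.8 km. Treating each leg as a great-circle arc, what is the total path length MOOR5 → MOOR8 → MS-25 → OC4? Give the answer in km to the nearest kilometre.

MOOR5→MOOR8: c = 0.279235 rad, d = 1775.04 km
MOOR8→MS-25: c = 0.371575 rad, d = 2362.03 km
MS-25→OC4: c = 0.128395 rad, d = 816.18 km
Total = 1775.04 + 2362.03 + 816.18 = 4953.25 km

4953 km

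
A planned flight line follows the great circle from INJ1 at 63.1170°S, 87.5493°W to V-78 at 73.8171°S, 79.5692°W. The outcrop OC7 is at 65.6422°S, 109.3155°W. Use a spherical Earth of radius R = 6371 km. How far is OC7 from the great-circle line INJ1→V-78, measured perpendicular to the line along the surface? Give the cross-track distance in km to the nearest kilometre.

δ₁₃ = central angle INJ1→OC7 = 0.169121 rad  (haversine)
θ₁₃ = bearing INJ1→OC7 = 245.318°,  θ₁₂ = bearing INJ1→V-78 = 168.375°
dₓₜ = R·arcsin(sin δ₁₃ · sin(θ₁₃ − θ₁₂)) = 6371·arcsin(0.16832·sin(76.943°)) = 1049.356 km
|dₓₜ| = 1049.356 km

1049 km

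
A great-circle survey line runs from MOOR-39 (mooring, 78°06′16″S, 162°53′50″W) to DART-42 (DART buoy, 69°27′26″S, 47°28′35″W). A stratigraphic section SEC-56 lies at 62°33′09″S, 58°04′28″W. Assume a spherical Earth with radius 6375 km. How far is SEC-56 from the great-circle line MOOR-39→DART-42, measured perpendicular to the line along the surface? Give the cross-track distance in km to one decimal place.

785.2 km

MOOR-39: φ = -78.10444°, λ = -162.89722°
DART-42: φ = -69.45722°, λ = -47.47639°
SEC-56: φ = -62.55250°, λ = -58.07444°
δ₁₃ = central angle MOOR-39→SEC-56 = 0.565970 rad  (haversine)
θ₁₃ = bearing MOOR-39→SEC-56 = 123.801°,  θ₁₂ = bearing MOOR-39→DART-42 = 137.046°
dₓₜ = R·arcsin(sin δ₁₃ · sin(θ₁₃ − θ₁₂)) = 6375·arcsin(0.53623·sin(-13.245°)) = -785.215 km
|dₓₜ| = 785.215 km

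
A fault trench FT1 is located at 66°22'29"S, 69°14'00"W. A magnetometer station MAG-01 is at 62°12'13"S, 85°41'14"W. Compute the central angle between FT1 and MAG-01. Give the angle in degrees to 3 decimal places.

FT1: φ = -66.37472°, λ = -69.23333°
MAG-01: φ = -62.20361°, λ = -85.68722°
Δφ = 4.1711°,  Δλ = -16.4539°
a = sin²(Δφ/2) + cos φ₁ cos φ₂ sin²(Δλ/2) = 0.005151
c = 2·arcsin(√a) = 0.143664 rad = 8.2314°

8.231°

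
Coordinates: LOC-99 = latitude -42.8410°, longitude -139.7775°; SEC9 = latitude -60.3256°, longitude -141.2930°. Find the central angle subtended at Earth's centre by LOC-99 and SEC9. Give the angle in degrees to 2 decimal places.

17.51°

Δφ = -17.4846°,  Δλ = -1.5155°
a = sin²(Δφ/2) + cos φ₁ cos φ₂ sin²(Δλ/2) = 0.023165
c = 2·arcsin(√a) = 0.305586 rad = 17.5088°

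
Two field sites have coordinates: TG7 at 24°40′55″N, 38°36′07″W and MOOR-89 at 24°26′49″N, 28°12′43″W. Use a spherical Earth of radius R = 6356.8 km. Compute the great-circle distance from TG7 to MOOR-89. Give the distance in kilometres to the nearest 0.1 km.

1048.5 km

TG7: φ = +24.68194°, λ = -38.60194°
MOOR-89: φ = +24.44694°, λ = -28.21194°
Δφ = -0.2350°,  Δλ = 10.3900°
a = sin²(Δφ/2) + cos φ₁ cos φ₂ sin²(Δλ/2) = 0.006786
c = 2·arcsin(√a) = 0.164939 rad = 9.4503°
d = R·c = 6356.8 × 0.164939 = 1048.5 km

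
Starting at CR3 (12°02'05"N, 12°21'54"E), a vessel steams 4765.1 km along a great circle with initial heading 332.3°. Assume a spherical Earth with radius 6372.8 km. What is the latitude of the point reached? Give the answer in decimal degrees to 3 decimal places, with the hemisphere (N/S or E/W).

47.876°N

CR3: φ = +12.03472°, λ = +12.36500°
δ = d/R = 4765.1/6372.8 = 0.747725 rad
φ₂ = arcsin(sin φ₁ cos δ + cos φ₁ sin δ cos θ)
   = arcsin(0.20850·0.73324 + 0.97802·0.67997·0.88539) = 47.87595°
λ₂ = λ₁ + atan2(sin θ sin δ cos φ₁, cos δ − sin φ₁ sin φ₂) = -15.74992°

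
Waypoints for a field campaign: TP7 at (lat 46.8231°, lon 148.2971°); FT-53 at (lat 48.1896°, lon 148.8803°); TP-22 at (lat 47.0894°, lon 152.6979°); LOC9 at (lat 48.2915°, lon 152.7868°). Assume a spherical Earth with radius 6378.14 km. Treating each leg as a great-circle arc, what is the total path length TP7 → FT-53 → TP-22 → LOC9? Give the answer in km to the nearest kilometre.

TP7→FT-53: c = 0.024821 rad, d = 158.31 km
FT-53→TP-22: c = 0.048822 rad, d = 311.39 km
TP-22→LOC9: c = 0.021007 rad, d = 133.98 km
Total = 158.31 + 311.39 + 133.98 = 603.69 km

604 km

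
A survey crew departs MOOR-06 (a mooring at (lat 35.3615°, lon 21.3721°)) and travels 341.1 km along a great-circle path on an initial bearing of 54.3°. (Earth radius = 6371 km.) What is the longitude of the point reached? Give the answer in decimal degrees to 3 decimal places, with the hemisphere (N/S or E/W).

24.496°E

δ = d/R = 341.1/6371 = 0.053539 rad
φ₂ = arcsin(sin φ₁ cos δ + cos φ₁ sin δ cos θ)
   = arcsin(0.57873·0.99857 + 0.81552·0.05351·0.58354) = 37.11169°
λ₂ = λ₁ + atan2(sin θ sin δ cos φ₁, cos δ − sin φ₁ sin φ₂) = 24.49599°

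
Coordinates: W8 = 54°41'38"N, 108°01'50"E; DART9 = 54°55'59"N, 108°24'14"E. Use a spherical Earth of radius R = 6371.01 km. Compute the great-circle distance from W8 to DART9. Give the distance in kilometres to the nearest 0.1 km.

35.8 km

W8: φ = +54.69389°, λ = +108.03056°
DART9: φ = +54.93306°, λ = +108.40389°
Δφ = 0.2392°,  Δλ = 0.3733°
a = sin²(Δφ/2) + cos φ₁ cos φ₂ sin²(Δλ/2) = 0.000008
c = 2·arcsin(√a) = 0.005614 rad = 0.3217°
d = R·c = 6371.01 × 0.005614 = 35.8 km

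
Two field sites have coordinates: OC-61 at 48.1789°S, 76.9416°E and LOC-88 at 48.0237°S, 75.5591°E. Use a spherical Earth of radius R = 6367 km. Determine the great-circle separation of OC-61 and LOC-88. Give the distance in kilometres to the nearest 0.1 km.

Δφ = 0.1552°,  Δλ = -1.3825°
a = sin²(Δφ/2) + cos φ₁ cos φ₂ sin²(Δλ/2) = 0.000067
c = 2·arcsin(√a) = 0.016340 rad = 0.9362°
d = R·c = 6367 × 0.016340 = 104.0 km

104.0 km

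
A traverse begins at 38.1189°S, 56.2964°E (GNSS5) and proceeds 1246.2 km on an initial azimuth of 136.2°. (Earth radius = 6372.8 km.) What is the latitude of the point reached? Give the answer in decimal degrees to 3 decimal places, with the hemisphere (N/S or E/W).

δ = d/R = 1246.2/6372.8 = 0.195550 rad
φ₂ = arcsin(sin φ₁ cos δ + cos φ₁ sin δ cos θ)
   = arcsin(-0.61730·0.98094 + 0.78673·0.19431·-0.72176) = -45.71400°
λ₂ = λ₁ + atan2(sin θ sin δ cos φ₁, cos δ − sin φ₁ sin φ₂) = 67.40149°

45.714°S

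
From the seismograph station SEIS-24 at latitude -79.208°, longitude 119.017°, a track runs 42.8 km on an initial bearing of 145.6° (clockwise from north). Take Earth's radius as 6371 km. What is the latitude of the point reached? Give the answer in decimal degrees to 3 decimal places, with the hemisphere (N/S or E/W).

δ = d/R = 42.8/6371 = 0.006718 rad
φ₂ = arcsin(sin φ₁ cos δ + cos φ₁ sin δ cos θ)
   = arcsin(-0.98231·0.99998 + 0.18724·0.00672·-0.82511) = -79.52336°
λ₂ = λ₁ + atan2(sin θ sin δ cos φ₁, cos δ − sin φ₁ sin φ₂) = 120.21301°

79.523°S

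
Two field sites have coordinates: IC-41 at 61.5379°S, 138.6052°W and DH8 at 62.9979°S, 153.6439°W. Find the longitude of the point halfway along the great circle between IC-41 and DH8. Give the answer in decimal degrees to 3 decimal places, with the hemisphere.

Bx = cos φ₂ cos Δλ = 0.438473,  By = cos φ₂ sin Δλ = -0.117806
φₘ = atan2(sin φ₁ + sin φ₂, √((cos φ₁ + Bx)² + By²)) = -62.47109°
λₘ = λ₁ + atan2(By, cos φ₁ + Bx) = -145.94126°

145.941°W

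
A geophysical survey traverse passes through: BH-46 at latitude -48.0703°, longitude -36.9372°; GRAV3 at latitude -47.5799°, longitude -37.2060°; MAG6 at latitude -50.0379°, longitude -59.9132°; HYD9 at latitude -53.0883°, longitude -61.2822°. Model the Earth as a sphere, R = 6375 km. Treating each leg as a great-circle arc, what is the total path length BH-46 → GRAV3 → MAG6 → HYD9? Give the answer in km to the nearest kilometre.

2090 km

BH-46→GRAV3: c = 0.009120 rad, d = 58.14 km
GRAV3→MAG6: c = 0.263448 rad, d = 1679.48 km
MAG6→HYD9: c = 0.055270 rad, d = 352.35 km
Total = 58.14 + 1679.48 + 352.35 = 2089.97 km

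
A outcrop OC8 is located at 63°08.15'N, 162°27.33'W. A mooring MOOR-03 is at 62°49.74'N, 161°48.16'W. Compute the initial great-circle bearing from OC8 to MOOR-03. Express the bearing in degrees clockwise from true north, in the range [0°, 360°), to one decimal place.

OC8: φ = +63.13583°, λ = -162.45550°
MOOR-03: φ = +62.82900°, λ = -161.80267°
Δλ = 0.6528°
y = sin Δλ · cos φ₂ = 0.005203
x = cos φ₁ sin φ₂ − sin φ₁ cos φ₂ cos Δλ = -0.005329
θ = atan2(y, x) = 135.6844° → 135.6844° (mod 360°)

135.7°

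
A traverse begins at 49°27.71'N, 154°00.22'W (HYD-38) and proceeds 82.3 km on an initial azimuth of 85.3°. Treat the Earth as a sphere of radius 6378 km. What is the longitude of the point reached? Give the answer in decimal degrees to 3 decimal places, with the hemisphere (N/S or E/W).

HYD-38: φ = +49.46183°, λ = -154.00367°
δ = d/R = 82.3/6378 = 0.012904 rad
φ₂ = arcsin(sin φ₁ cos δ + cos φ₁ sin δ cos θ)
   = arcsin(0.75997·0.99992 + 0.64995·0.01290·0.08194) = 49.51686°
λ₂ = λ₁ + atan2(sin θ sin δ cos φ₁, cos δ − sin φ₁ sin φ₂) = -152.86866°

152.869°W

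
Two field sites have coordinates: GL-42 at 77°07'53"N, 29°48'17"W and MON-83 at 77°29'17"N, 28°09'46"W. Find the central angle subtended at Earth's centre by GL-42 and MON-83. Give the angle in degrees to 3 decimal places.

0.507°

GL-42: φ = +77.13139°, λ = -29.80472°
MON-83: φ = +77.48806°, λ = -28.16278°
Δφ = 0.3567°,  Δλ = 1.6419°
a = sin²(Δφ/2) + cos φ₁ cos φ₂ sin²(Δλ/2) = 0.000020
c = 2·arcsin(√a) = 0.008853 rad = 0.5072°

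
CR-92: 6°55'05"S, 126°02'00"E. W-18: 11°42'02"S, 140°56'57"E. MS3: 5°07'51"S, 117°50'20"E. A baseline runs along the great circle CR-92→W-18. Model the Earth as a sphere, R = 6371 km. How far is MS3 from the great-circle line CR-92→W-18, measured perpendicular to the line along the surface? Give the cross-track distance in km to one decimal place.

115.8 km

CR-92: φ = -6.91806°, λ = +126.03333°
W-18: φ = -11.70056°, λ = +140.94917°
MS3: φ = -5.13083°, λ = +117.83889°
δ₁₃ = central angle CR-92→MS3 = 0.145603 rad  (haversine)
θ₁₃ = bearing CR-92→MS3 = 281.918°,  θ₁₂ = bearing CR-92→W-18 = 109.114°
dₓₜ = R·arcsin(sin δ₁₃ · sin(θ₁₃ − θ₁₂)) = 6371·arcsin(0.14509·sin(172.805°)) = 115.788 km
|dₓₜ| = 115.788 km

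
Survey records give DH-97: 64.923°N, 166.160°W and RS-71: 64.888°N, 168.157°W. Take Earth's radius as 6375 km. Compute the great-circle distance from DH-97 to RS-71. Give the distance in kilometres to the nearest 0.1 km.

94.3 km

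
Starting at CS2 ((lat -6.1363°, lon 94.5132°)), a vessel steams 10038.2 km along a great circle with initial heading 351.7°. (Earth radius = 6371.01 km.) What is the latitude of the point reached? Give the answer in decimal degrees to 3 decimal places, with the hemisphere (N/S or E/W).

79.853°N

δ = d/R = 10038.2/6371.01 = 1.575606 rad
φ₂ = arcsin(sin φ₁ cos δ + cos φ₁ sin δ cos θ)
   = arcsin(-0.10689·-0.00481 + 0.99427·0.99999·0.98953) = 79.85298°
λ₂ = λ₁ + atan2(sin θ sin δ cos φ₁, cos δ − sin φ₁ sin φ₂) = 39.49007°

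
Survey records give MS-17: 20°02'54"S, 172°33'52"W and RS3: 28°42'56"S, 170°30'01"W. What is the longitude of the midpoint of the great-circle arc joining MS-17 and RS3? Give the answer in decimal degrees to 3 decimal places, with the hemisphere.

171.568°W

MS-17: φ = -20.04833°, λ = -172.56444°
RS3: φ = -28.71556°, λ = -170.50028°
Bx = cos φ₂ cos Δλ = 0.876447,  By = cos φ₂ sin Δλ = 0.031589
φₘ = atan2(sin φ₁ + sin φ₂, √((cos φ₁ + Bx)² + By²)) = -24.38544°
λₘ = λ₁ + atan2(By, cos φ₁ + Bx) = -171.56781°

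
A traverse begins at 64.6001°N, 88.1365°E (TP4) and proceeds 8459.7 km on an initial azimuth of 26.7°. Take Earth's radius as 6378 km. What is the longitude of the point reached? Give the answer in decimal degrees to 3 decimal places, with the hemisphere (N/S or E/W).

124.558°W

δ = d/R = 8459.7/6378 = 1.326388 rad
φ₂ = arcsin(sin φ₁ cos δ + cos φ₁ sin δ cos θ)
   = arcsin(0.90334·0.24198 + 0.42893·0.97028·0.89337) = 36.18542°
λ₂ = λ₁ + atan2(sin θ sin δ cos φ₁, cos δ − sin φ₁ sin φ₂) = -124.55775°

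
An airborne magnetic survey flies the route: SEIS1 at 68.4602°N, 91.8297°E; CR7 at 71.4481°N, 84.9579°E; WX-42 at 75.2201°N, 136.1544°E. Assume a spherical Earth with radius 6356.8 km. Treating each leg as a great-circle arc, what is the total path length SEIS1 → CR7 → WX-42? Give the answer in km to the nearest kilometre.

2046 km

SEIS1→CR7: c = 0.066323 rad, d = 421.60 km
CR7→WX-42: c = 0.255525 rad, d = 1624.32 km
Total = 421.60 + 1624.32 = 2045.93 km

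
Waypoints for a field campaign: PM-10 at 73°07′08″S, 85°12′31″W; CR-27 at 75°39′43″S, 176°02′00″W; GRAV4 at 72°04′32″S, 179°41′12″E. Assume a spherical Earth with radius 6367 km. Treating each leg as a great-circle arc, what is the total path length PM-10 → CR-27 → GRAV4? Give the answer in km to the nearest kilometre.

2883 km

PM-10: φ = -73.11889°, λ = -85.20861°
CR-27: φ = -75.66194°, λ = -176.03333°
GRAV4: φ = -72.07556°, λ = +179.68667°
PM-10→CR-27: c = 0.386940 rad, d = 2463.65 km
CR-27→GRAV4: c = 0.065905 rad, d = 419.62 km
Total = 2463.65 + 419.62 = 2883.26 km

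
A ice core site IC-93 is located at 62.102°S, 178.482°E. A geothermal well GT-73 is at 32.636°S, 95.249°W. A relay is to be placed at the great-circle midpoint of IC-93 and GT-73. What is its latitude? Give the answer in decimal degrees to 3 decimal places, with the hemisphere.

55.185°S

Bx = cos φ₂ cos Δλ = 0.054798,  By = cos φ₂ sin Δλ = 0.840329
φₘ = atan2(sin φ₁ + sin φ₂, √((cos φ₁ + Bx)² + By²)) = -55.18477°
λₘ = λ₁ + atan2(By, cos φ₁ + Bx) = -123.40023°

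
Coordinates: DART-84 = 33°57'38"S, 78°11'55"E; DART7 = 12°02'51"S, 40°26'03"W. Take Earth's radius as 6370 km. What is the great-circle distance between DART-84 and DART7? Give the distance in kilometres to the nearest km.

11761 km

DART-84: φ = -33.96056°, λ = +78.19861°
DART7: φ = -12.04750°, λ = -40.43417°
Δφ = 21.9131°,  Δλ = -118.6328°
a = sin²(Δφ/2) + cos φ₁ cos φ₂ sin²(Δλ/2) = 0.636052
c = 2·arcsin(√a) = 1.846374 rad = 105.7895°
d = R·c = 6370 × 1.846374 = 11761.4 km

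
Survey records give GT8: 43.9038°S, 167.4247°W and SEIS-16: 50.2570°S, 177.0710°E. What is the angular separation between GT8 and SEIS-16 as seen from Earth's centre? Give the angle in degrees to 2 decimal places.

12.29°

Δφ = -6.3532°,  Δλ = -15.5043°
a = sin²(Δφ/2) + cos φ₁ cos φ₂ sin²(Δλ/2) = 0.011452
c = 2·arcsin(√a) = 0.214440 rad = 12.2865°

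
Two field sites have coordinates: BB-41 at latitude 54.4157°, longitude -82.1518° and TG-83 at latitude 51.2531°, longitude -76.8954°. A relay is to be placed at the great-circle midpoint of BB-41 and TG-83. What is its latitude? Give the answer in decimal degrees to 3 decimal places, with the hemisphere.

Bx = cos φ₂ cos Δλ = 0.623249,  By = cos φ₂ sin Δλ = 0.057339
φₘ = atan2(sin φ₁ + sin φ₂, √((cos φ₁ + Bx)² + By²)) = 52.86339°
λₘ = λ₁ + atan2(By, cos φ₁ + Bx) = -79.42783°

52.863°N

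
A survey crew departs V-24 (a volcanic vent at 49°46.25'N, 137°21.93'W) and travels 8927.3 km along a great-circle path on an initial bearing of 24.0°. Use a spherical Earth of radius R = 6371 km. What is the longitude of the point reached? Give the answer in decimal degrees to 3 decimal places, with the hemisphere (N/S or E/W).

V-24: φ = +49.77083°, λ = -137.36550°
δ = d/R = 8927.3/6371 = 1.401240 rad
φ₂ = arcsin(sin φ₁ cos δ + cos φ₁ sin δ cos θ)
   = arcsin(0.76347·0.16875 + 0.64585·0.98566·0.91355) = 45.26588°
λ₂ = λ₁ + atan2(sin θ sin δ cos φ₁, cos δ − sin φ₁ sin φ₂) = 7.91124°

7.911°E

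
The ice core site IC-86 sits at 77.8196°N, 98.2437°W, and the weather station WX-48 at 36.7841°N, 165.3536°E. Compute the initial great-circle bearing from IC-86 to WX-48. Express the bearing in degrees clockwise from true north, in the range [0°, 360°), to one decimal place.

Δλ = -96.4027°
y = sin Δλ · cos φ₂ = -0.795902
x = cos φ₁ sin φ₂ − sin φ₁ cos φ₂ cos Δλ = 0.213643
θ = atan2(y, x) = -74.9743° → 285.0257° (mod 360°)

285.0°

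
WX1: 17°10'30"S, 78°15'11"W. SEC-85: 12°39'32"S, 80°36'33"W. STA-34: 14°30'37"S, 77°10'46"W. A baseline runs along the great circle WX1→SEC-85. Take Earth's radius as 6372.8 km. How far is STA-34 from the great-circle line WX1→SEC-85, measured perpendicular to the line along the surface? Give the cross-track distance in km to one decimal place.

WX1: φ = -17.17500°, λ = -78.25306°
SEC-85: φ = -12.65889°, λ = -80.60917°
STA-34: φ = -14.51028°, λ = -77.17944°
δ₁₃ = central angle WX1→STA-34 = 0.049879 rad  (haversine)
θ₁₃ = bearing WX1→STA-34 = 21.335°,  θ₁₂ = bearing WX1→SEC-85 = 332.933°
dₓₜ = R·arcsin(sin δ₁₃ · sin(θ₁₃ − θ₁₂)) = 6372.8·arcsin(0.04986·sin(-311.598°)) = 237.663 km
|dₓₜ| = 237.663 km

237.7 km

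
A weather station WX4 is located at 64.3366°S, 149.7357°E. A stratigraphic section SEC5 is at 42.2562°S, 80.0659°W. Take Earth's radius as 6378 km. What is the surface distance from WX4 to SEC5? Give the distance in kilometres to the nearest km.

Δφ = 22.0804°,  Δλ = 130.1984°
a = sin²(Δφ/2) + cos φ₁ cos φ₂ sin²(Δλ/2) = 0.300389
c = 2·arcsin(√a) = 1.160129 rad = 66.4705°
d = R·c = 6378 × 1.160129 = 7399.3 km

7399 km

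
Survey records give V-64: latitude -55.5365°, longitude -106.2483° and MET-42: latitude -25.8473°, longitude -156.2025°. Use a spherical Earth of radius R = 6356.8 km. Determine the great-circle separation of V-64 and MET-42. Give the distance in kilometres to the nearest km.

5170 km

Δφ = 29.6892°,  Δλ = -49.9542°
a = sin²(Δφ/2) + cos φ₁ cos φ₂ sin²(Δλ/2) = 0.156440
c = 2·arcsin(√a) = 0.813280 rad = 46.5975°
d = R·c = 6356.8 × 0.813280 = 5169.9 km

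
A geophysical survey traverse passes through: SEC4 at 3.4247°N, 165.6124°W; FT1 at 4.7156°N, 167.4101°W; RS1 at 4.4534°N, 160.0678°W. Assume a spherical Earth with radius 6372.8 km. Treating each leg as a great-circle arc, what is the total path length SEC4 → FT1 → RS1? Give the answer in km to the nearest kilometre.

1060 km

SEC4→FT1: c = 0.038562 rad, d = 245.75 km
FT1→RS1: c = 0.127819 rad, d = 814.56 km
Total = 245.75 + 814.56 = 1060.31 km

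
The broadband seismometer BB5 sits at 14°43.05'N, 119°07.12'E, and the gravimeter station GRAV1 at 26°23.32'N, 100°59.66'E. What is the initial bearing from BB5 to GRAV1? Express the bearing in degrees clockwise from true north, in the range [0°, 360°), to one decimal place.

BB5: φ = +14.71750°, λ = +119.11867°
GRAV1: φ = +26.38867°, λ = +100.99433°
Δλ = -18.1243°
y = sin Δλ · cos φ₂ = -0.278665
x = cos φ₁ sin φ₂ − sin φ₁ cos φ₂ cos Δλ = 0.213586
θ = atan2(y, x) = -52.5312° → 307.4688° (mod 360°)

307.5°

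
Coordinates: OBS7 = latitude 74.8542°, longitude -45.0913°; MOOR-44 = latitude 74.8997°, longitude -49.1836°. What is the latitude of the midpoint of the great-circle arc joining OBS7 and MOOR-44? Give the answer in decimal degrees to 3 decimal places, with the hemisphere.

74.886°N

Bx = cos φ₂ cos Δλ = 0.259845,  By = cos φ₂ sin Δλ = -0.018591
φₘ = atan2(sin φ₁ + sin φ₂, √((cos φ₁ + Bx)² + By²)) = 74.88615°
λₘ = λ₁ + atan2(By, cos φ₁ + Bx) = -47.13444°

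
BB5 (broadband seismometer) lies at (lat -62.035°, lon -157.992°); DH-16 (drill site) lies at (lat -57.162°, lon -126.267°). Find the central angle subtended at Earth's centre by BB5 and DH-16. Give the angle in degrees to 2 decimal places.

16.59°

Δφ = 4.8730°,  Δλ = 31.7250°
a = sin²(Δφ/2) + cos φ₁ cos φ₂ sin²(Δλ/2) = 0.020805
c = 2·arcsin(√a) = 0.289487 rad = 16.5864°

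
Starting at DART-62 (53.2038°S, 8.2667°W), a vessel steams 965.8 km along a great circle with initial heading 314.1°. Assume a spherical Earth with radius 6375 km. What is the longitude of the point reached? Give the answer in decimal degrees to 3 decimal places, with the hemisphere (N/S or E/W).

δ = d/R = 965.8/6375 = 0.151498 rad
φ₂ = arcsin(sin φ₁ cos δ + cos φ₁ sin δ cos θ)
   = arcsin(-0.80077·0.98855 + 0.59897·0.15092·0.69591) = -46.77679°
λ₂ = λ₁ + atan2(sin θ sin δ cos φ₁, cos δ − sin φ₁ sin φ₂) = -17.37227°

17.372°W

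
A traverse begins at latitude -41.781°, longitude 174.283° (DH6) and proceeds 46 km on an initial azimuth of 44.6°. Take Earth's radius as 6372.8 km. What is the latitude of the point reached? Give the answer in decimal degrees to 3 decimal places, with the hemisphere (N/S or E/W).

41.486°S

δ = d/R = 46/6372.8 = 0.007218 rad
φ₂ = arcsin(sin φ₁ cos δ + cos φ₁ sin δ cos θ)
   = arcsin(-0.66629·0.99997 + 0.74570·0.00722·0.71203) = -41.48587°
λ₂ = λ₁ + atan2(sin θ sin δ cos φ₁, cos δ − sin φ₁ sin φ₂) = 174.67064°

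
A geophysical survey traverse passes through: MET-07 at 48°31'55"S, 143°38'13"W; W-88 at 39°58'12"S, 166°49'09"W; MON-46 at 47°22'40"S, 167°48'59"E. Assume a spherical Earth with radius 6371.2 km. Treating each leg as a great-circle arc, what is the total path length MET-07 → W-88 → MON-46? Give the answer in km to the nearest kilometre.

MET-07: φ = -48.53194°, λ = -143.63694°
W-88: φ = -39.97000°, λ = -166.81917°
MON-46: φ = -47.37778°, λ = +167.81639°
MET-07→W-88: c = 0.324285 rad, d = 2066.09 km
W-88→MON-46: c = 0.343368 rad, d = 2187.66 km
Total = 2066.09 + 2187.66 = 4253.75 km

4254 km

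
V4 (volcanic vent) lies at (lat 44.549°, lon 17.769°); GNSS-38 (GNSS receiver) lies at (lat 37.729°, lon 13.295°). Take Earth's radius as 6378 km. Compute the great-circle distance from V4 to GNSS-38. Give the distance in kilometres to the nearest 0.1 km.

Δφ = -6.8200°,  Δλ = -4.4740°
a = sin²(Δφ/2) + cos φ₁ cos φ₂ sin²(Δλ/2) = 0.004397
c = 2·arcsin(√a) = 0.132713 rad = 7.6039°
d = R·c = 6378 × 0.132713 = 846.4 km

846.4 km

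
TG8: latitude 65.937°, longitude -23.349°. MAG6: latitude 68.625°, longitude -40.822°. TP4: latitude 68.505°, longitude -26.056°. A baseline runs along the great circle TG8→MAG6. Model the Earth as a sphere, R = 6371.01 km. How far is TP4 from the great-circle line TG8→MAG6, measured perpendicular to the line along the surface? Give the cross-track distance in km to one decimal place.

195.7 km

δ₁₃ = central angle TG8→TP4 = 0.048398 rad  (haversine)
θ₁₃ = bearing TG8→TP4 = 339.041°,  θ₁₂ = bearing TG8→MAG6 = 299.634°
dₓₜ = R·arcsin(sin δ₁₃ · sin(θ₁₃ − θ₁₂)) = 6371.01·arcsin(0.04838·sin(39.407°)) = 195.700 km
|dₓₜ| = 195.700 km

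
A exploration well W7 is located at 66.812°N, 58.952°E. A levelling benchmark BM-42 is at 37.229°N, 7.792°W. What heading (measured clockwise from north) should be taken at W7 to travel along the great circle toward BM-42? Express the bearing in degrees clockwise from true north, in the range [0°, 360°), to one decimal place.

266.0°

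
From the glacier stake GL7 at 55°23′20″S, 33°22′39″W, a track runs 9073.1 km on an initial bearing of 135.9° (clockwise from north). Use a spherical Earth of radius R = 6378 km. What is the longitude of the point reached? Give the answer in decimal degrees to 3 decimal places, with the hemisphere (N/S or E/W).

GL7: φ = -55.38889°, λ = -33.37750°
δ = d/R = 9073.1/6378 = 1.422562 rad
φ₂ = arcsin(sin φ₁ cos δ + cos φ₁ sin δ cos θ)
   = arcsin(-0.82303·0.14769 + 0.56800·0.98903·-0.71813) = -31.66686°
λ₂ = λ₁ + atan2(sin θ sin δ cos φ₁, cos δ − sin φ₁ sin φ₂) = 92.65518°

92.655°E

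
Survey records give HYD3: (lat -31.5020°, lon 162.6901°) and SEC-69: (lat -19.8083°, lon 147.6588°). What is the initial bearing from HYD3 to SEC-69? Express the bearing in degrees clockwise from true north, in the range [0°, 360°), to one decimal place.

307.3°

Δλ = -15.0313°
y = sin Δλ · cos φ₂ = -0.244002
x = cos φ₁ sin φ₂ − sin φ₁ cos φ₂ cos Δλ = 0.185859
θ = atan2(y, x) = -52.7031° → 307.2969° (mod 360°)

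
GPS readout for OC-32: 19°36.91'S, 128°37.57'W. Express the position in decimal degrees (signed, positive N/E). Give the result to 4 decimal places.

lat: 19.6152° S → -19.6152°
lon: 128.6262° W → -128.6262°

-19.6152°, -128.6262°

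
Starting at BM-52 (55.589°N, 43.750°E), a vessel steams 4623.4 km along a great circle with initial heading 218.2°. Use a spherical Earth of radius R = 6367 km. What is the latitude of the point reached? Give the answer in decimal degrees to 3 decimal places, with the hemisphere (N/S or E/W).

18.784°N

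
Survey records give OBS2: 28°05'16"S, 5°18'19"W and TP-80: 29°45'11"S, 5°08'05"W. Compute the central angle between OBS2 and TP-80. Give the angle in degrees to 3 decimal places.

OBS2: φ = -28.08778°, λ = -5.30528°
TP-80: φ = -29.75306°, λ = -5.13472°
Δφ = -1.6653°,  Δλ = 0.1706°
a = sin²(Δφ/2) + cos φ₁ cos φ₂ sin²(Δλ/2) = 0.000213
c = 2·arcsin(√a) = 0.029181 rad = 1.6720°

1.672°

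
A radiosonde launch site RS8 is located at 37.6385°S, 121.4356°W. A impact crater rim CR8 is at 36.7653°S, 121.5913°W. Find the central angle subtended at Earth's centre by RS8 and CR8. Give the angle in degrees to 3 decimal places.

0.882°

Δφ = 0.8732°,  Δλ = -0.1557°
a = sin²(Δφ/2) + cos φ₁ cos φ₂ sin²(Δλ/2) = 0.000059
c = 2·arcsin(√a) = 0.015393 rad = 0.8820°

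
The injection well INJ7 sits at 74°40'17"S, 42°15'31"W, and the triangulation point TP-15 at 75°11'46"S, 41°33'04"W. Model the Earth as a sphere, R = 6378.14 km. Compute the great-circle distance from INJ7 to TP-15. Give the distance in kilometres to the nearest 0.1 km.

61.9 km

INJ7: φ = -74.67139°, λ = -42.25861°
TP-15: φ = -75.19611°, λ = -41.55111°
Δφ = -0.5247°,  Δλ = 0.7075°
a = sin²(Δφ/2) + cos φ₁ cos φ₂ sin²(Δλ/2) = 0.000024
c = 2·arcsin(√a) = 0.009704 rad = 0.5560°
d = R·c = 6378.14 × 0.009704 = 61.9 km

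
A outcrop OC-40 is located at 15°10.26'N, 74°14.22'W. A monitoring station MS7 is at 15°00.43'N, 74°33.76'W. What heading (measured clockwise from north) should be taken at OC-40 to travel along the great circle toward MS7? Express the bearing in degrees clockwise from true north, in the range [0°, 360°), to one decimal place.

242.5°

OC-40: φ = +15.17100°, λ = -74.23700°
MS7: φ = +15.00717°, λ = -74.56267°
Δλ = -0.3257°
y = sin Δλ · cos φ₂ = -0.005490
x = cos φ₁ sin φ₂ − sin φ₁ cos φ₂ cos Δλ = -0.002855
θ = atan2(y, x) = -117.4786° → 242.5214° (mod 360°)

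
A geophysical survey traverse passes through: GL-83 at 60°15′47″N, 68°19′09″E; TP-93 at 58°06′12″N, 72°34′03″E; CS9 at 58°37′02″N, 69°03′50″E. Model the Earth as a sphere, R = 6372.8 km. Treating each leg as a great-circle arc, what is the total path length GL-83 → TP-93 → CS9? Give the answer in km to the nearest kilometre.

GL-83: φ = +60.26306°, λ = +68.31917°
TP-93: φ = +58.10333°, λ = +72.56750°
CS9: φ = +58.61722°, λ = +69.06389°
GL-83→TP-93: c = 0.053494 rad, d = 340.91 km
TP-93→CS9: c = 0.033303 rad, d = 212.24 km
Total = 340.91 + 212.24 = 553.15 km

553 km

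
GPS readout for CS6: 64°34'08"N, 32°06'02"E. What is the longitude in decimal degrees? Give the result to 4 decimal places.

32.1006°E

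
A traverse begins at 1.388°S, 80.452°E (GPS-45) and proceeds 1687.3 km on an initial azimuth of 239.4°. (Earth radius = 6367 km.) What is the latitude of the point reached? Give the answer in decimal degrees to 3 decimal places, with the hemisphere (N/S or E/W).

δ = d/R = 1687.3/6367 = 0.265007 rad
φ₂ = arcsin(sin φ₁ cos δ + cos φ₁ sin δ cos θ)
   = arcsin(-0.02422·0.96509 + 0.99971·0.26192·-0.50904) = -9.01333°
λ₂ = λ₁ + atan2(sin θ sin δ cos φ₁, cos δ − sin φ₁ sin φ₂) = 67.25730°

9.013°S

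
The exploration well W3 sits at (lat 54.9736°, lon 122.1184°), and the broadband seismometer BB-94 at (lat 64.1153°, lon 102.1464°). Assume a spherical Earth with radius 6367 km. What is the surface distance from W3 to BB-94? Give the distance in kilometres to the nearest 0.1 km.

1504.0 km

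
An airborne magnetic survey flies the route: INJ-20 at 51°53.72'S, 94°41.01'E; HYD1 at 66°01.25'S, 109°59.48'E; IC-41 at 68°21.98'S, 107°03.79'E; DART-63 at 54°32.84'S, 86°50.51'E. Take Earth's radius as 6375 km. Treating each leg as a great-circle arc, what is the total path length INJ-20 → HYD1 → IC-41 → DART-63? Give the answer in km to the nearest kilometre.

INJ-20: φ = -51.89533°, λ = +94.68350°
HYD1: φ = -66.02083°, λ = +109.99133°
IC-41: φ = -68.36633°, λ = +107.06317°
DART-63: φ = -54.54733°, λ = +86.84183°
INJ-20→HYD1: c = 0.280686 rad, d = 1789.37 km
HYD1→IC-41: c = 0.045466 rad, d = 289.85 km
IC-41→DART-63: c = 0.291287 rad, d = 1856.96 km
Total = 1789.37 + 289.85 + 1856.96 = 3936.18 km

3936 km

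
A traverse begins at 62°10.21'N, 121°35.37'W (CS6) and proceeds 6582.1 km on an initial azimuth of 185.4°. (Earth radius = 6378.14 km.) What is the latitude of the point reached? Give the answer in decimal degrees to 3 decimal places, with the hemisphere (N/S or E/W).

CS6: φ = +62.17017°, λ = -121.58950°
δ = d/R = 6582.1/6378.14 = 1.031978 rad
φ₂ = arcsin(sin φ₁ cos δ + cos φ₁ sin δ cos θ)
   = arcsin(0.88434·0.51312 + 0.46685·0.85832·-0.99556) = 3.14422°
λ₂ = λ₁ + atan2(sin θ sin δ cos φ₁, cos δ − sin φ₁ sin φ₂) = -126.22959°

3.144°N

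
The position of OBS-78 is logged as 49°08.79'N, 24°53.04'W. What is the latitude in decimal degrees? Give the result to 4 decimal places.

49.1465°N

49° + 8.79′/60 = 49 + 0.14650 = 49.1465°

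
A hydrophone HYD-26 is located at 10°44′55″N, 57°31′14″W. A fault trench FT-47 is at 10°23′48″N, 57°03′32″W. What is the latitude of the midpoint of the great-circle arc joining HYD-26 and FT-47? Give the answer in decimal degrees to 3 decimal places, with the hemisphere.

10.573°N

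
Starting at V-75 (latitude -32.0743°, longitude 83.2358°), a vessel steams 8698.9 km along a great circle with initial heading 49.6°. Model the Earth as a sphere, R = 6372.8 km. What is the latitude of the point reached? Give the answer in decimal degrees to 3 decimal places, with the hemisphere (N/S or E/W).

25.410°N

δ = d/R = 8698.9/6372.8 = 1.365004 rad
φ₂ = arcsin(sin φ₁ cos δ + cos φ₁ sin δ cos θ)
   = arcsin(-0.53102·0.20434 + 0.84736·0.97890·0.64812) = 25.41002°
λ₂ = λ₁ + atan2(sin θ sin δ cos φ₁, cos δ − sin φ₁ sin φ₂) = 138.85570°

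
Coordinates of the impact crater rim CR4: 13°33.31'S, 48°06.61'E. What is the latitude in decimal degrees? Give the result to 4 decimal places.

13.5552°S

13° + 33.31′/60 = 13 + 0.55517 = 13.5552°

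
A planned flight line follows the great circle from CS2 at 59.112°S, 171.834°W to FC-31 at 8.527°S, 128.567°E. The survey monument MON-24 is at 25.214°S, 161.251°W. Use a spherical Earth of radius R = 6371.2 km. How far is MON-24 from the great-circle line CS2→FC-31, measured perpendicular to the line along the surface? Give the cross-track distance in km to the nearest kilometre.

3838 km

δ₁₃ = central angle CS2→MON-24 = 0.605651 rad  (haversine)
θ₁₃ = bearing CS2→MON-24 = 16.970°,  θ₁₂ = bearing CS2→FC-31 = 292.503°
dₓₜ = R·arcsin(sin δ₁₃ · sin(θ₁₃ − θ₁₂)) = 6371.2·arcsin(0.56930·sin(-275.533°)) = 3838.196 km
|dₓₜ| = 3838.196 km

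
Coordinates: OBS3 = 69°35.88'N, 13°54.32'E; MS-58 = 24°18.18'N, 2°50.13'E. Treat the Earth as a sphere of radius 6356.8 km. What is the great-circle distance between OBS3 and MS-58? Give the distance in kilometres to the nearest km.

5078 km

OBS3: φ = +69.59800°, λ = +13.90533°
MS-58: φ = +24.30300°, λ = +2.83550°
Δφ = -45.2950°,  Δλ = -11.0698°
a = sin²(Δφ/2) + cos φ₁ cos φ₂ sin²(Δλ/2) = 0.151227
c = 2·arcsin(√a) = 0.798830 rad = 45.7696°
d = R·c = 6356.8 × 0.798830 = 5078.0 km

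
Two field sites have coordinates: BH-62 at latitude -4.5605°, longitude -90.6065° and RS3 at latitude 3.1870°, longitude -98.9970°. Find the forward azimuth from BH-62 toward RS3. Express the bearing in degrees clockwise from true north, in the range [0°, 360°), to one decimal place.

312.6°

Δλ = -8.3905°
y = sin Δλ · cos φ₂ = -0.145693
x = cos φ₁ sin φ₂ − sin φ₁ cos φ₂ cos Δλ = 0.133958
θ = atan2(y, x) = -47.4030° → 312.5970° (mod 360°)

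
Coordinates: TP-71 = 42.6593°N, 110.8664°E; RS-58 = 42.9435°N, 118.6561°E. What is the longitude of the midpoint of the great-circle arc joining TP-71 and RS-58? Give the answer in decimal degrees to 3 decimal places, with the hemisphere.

Bx = cos φ₂ cos Δλ = 0.725271,  By = cos φ₂ sin Δλ = 0.099217
φₘ = atan2(sin φ₁ + sin φ₂, √((cos φ₁ + Bx)² + By²)) = 42.86745°
λₘ = λ₁ + atan2(By, cos φ₁ + Bx) = 114.75229°

114.752°E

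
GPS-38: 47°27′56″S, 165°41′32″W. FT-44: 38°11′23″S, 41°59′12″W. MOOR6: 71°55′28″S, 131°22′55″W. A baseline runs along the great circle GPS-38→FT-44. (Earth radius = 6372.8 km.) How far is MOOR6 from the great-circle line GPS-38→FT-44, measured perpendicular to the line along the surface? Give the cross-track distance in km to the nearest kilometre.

GPS-38: φ = -47.46556°, λ = -165.69222°
FT-44: φ = -38.18972°, λ = -41.98667°
MOOR6: φ = -71.92444°, λ = -131.38194°
δ₁₃ = central angle GPS-38→MOOR6 = 0.507914 rad  (haversine)
θ₁₃ = bearing GPS-38→MOOR6 = 158.925°,  θ₁₂ = bearing GPS-38→FT-44 = 138.512°
dₓₜ = R·arcsin(sin δ₁₃ · sin(θ₁₃ − θ₁₂)) = 6372.8·arcsin(0.48636·sin(20.412°)) = 1086.259 km
|dₓₜ| = 1086.259 km

1086 km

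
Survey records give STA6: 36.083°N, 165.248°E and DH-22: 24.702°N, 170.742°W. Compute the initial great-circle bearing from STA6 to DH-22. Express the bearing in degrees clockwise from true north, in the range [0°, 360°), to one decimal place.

112.2°

Δλ = 24.0100°
y = sin Δλ · cos φ₂ = 0.369662
x = cos φ₁ sin φ₂ − sin φ₁ cos φ₂ cos Δλ = -0.151036
θ = atan2(y, x) = 112.2238° → 112.2238° (mod 360°)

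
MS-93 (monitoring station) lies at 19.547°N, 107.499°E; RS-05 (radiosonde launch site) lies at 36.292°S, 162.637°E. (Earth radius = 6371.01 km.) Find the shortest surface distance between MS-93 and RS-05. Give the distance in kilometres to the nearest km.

Δφ = -55.8390°,  Δλ = 55.1380°
a = sin²(Δφ/2) + cos φ₁ cos φ₂ sin²(Δλ/2) = 0.381937
c = 2·arcsin(√a) = 1.332418 rad = 76.3419°
d = R·c = 6371.01 × 1.332418 = 8488.9 km

8489 km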